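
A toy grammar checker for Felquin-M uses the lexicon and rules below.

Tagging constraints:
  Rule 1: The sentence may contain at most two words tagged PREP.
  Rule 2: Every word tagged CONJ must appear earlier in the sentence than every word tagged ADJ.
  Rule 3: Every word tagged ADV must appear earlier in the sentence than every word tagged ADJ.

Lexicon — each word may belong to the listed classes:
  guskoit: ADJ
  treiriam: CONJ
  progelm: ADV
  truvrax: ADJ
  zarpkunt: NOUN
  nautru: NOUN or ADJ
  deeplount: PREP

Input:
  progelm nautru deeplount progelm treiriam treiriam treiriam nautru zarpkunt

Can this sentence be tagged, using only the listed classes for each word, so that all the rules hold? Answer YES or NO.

YES

Candidates per position — 1:progelm {ADV}; 2:nautru {NOUN,ADJ}; 3:deeplount {PREP}; 4:progelm {ADV}; 5:treiriam {CONJ}; 6:treiriam {CONJ}; 7:treiriam {CONJ}; 8:nautru {NOUN,ADJ}; 9:zarpkunt {NOUN}.
One satisfying assignment: ADV NOUN PREP ADV CONJ CONJ CONJ NOUN NOUN.
Verifying each rule — rule 1 satisfied; rule 2 satisfied; rule 3 satisfied.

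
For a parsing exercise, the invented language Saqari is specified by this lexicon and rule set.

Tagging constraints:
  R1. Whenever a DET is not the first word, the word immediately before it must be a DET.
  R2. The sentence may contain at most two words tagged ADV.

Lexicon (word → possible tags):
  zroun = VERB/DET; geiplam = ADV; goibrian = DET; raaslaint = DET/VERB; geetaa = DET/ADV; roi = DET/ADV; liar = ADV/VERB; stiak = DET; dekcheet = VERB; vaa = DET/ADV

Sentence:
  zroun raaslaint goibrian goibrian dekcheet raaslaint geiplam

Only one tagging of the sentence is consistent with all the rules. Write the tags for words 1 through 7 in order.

DET DET DET DET VERB VERB ADV

Candidates per position — 1:zroun {VERB,DET}; 2:raaslaint {DET,VERB}; 3:goibrian {DET}; 4:goibrian {DET}; 5:dekcheet {VERB}; 6:raaslaint {DET,VERB}; 7:geiplam {ADV}.
Position 1: tagging it VERB would leave rule 1 unsatisfiable, so it must be DET.
Position 2: tagging it VERB would leave rule 1 unsatisfiable, so it must be DET.
Position 6: tagging it DET would leave rule 1 unsatisfiable, so it must be VERB.
The unique satisfying tagging is: DET DET DET DET VERB VERB ADV.
Check: rule 1 ok; rule 2 ok.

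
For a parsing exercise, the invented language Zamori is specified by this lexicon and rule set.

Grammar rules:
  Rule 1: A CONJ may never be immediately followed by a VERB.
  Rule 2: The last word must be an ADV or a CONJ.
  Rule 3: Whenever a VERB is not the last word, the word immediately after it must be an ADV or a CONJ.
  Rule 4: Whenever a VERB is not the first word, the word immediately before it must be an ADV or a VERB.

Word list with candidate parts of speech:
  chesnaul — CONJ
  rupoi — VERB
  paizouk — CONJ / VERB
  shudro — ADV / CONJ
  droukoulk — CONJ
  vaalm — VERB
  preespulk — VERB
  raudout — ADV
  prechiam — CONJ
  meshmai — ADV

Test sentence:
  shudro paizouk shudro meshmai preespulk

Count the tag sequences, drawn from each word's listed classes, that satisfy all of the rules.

0

Candidates per position — 1:shudro {ADV,CONJ}; 2:paizouk {CONJ,VERB}; 3:shudro {ADV,CONJ}; 4:meshmai {ADV}; 5:preespulk {VERB}.
There are 8 candidate sequences in total.
Rule 2 cannot be satisfied by any choice of tags from the lexicon.
So there is no consistent tagging.
Count = 0.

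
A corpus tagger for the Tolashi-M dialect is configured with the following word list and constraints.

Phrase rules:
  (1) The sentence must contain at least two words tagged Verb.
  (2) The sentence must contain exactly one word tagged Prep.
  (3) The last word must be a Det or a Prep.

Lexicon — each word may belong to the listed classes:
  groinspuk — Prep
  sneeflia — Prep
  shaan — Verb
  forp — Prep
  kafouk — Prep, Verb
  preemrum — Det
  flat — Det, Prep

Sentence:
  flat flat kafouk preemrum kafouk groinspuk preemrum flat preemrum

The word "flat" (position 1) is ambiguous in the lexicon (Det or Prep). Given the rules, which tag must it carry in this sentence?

Candidates per position — 1:flat {Det,Prep}; 2:flat {Det,Prep}; 3:kafouk {Prep,Verb}; 4:preemrum {Det}; 5:kafouk {Prep,Verb}; 6:groinspuk {Prep}; 7:preemrum {Det}; 8:flat {Det,Prep}; 9:preemrum {Det}.
Position 1: Prep is ruled out by rule 2; that leaves Det.
Position 2: Prep is ruled out by rule 2; that leaves Det.
Position 3: Prep is ruled out by rule 1; that leaves Verb.
Position 5: Prep is ruled out by rule 1; that leaves Verb.
Position 8: Prep is ruled out by rule 2; that leaves Det.
The unique satisfying tagging is: Det Det Verb Det Verb Prep Det Det Det.
Check: rule 1 holds; rule 2 holds; rule 3 holds.

Det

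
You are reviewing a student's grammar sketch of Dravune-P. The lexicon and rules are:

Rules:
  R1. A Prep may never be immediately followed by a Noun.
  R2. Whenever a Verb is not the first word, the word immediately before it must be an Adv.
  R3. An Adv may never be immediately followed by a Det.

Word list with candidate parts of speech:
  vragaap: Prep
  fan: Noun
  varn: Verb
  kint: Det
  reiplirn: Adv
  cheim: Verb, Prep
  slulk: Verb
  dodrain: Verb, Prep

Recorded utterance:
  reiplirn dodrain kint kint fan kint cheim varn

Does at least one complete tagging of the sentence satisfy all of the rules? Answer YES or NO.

Candidates per position — 1:reiplirn {Adv}; 2:dodrain {Verb,Prep}; 3:kint {Det}; 4:kint {Det}; 5:fan {Noun}; 6:kint {Det}; 7:cheim {Verb,Prep}; 8:varn {Verb}.
Rule 2 cannot be satisfied by any choice of tags from the lexicon.
So there is no consistent tagging.

NO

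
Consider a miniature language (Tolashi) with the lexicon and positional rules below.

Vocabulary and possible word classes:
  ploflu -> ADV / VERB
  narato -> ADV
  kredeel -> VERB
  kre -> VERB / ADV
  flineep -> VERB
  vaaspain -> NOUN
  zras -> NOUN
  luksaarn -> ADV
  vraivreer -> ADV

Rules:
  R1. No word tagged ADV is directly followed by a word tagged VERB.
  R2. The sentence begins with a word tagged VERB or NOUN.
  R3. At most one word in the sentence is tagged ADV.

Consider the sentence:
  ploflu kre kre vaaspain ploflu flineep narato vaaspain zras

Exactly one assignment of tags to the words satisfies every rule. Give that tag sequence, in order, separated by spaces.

VERB VERB VERB NOUN VERB VERB ADV NOUN NOUN

Candidates per position — 1:ploflu {ADV,VERB}; 2:kre {VERB,ADV}; 3:kre {VERB,ADV}; 4:vaaspain {NOUN}; 5:ploflu {ADV,VERB}; 6:flineep {VERB}; 7:narato {ADV}; 8:vaaspain {NOUN}; 9:zras {NOUN}.
Position 1: ADV is ruled out by rule 2; that leaves VERB.
Position 2: ADV is ruled out by rule 3; that leaves VERB.
Position 3: ADV is ruled out by rule 3; that leaves VERB.
Position 5: ADV is ruled out by rule 1; that leaves VERB.
The unique satisfying tagging is: VERB VERB VERB NOUN VERB VERB ADV NOUN NOUN.
Verifying each rule — rule 1 holds; rule 2 holds; rule 3 holds.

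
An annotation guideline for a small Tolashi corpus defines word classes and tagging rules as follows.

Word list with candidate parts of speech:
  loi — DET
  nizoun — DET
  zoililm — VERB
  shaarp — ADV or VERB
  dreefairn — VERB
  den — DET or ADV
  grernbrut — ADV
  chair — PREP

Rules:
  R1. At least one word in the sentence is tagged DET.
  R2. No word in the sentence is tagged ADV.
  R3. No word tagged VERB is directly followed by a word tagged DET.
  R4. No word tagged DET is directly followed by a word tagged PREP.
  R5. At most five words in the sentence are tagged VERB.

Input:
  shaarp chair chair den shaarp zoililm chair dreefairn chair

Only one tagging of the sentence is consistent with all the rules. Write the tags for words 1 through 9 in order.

VERB PREP PREP DET VERB VERB PREP VERB PREP

Candidates per position — 1:shaarp {ADV,VERB}; 2:chair {PREP}; 3:chair {PREP}; 4:den {DET,ADV}; 5:shaarp {ADV,VERB}; 6:zoililm {VERB}; 7:chair {PREP}; 8:dreefairn {VERB}; 9:chair {PREP}.
Word 1 cannot be ADV — rule 2 would then fail for every completion. It is VERB.
Word 4 cannot be ADV — rule 1 would then fail for every completion. It is DET.
Word 5 cannot be ADV — rule 2 would then fail for every completion. It is VERB.
The unique satisfying tagging is: VERB PREP PREP DET VERB VERB PREP VERB PREP.
Checking: rule 1 satisfied; rule 2 satisfied; rule 3 satisfied; rule 4 satisfied; rule 5 satisfied.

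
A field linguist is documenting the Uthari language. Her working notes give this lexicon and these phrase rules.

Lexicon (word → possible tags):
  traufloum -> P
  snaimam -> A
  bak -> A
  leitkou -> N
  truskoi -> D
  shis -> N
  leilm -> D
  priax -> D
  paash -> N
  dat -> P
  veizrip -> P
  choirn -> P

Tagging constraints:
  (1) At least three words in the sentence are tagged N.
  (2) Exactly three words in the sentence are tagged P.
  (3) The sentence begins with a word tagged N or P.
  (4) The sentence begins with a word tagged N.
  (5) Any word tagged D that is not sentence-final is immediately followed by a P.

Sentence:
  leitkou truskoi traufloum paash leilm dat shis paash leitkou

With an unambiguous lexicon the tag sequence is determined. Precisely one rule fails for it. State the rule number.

Fixed tagging: N D P N D P N N N.
Checking each rule: R1 ok, R2 fails, R3 ok, R4 ok, R5 ok.
Only rule 2 fails.

2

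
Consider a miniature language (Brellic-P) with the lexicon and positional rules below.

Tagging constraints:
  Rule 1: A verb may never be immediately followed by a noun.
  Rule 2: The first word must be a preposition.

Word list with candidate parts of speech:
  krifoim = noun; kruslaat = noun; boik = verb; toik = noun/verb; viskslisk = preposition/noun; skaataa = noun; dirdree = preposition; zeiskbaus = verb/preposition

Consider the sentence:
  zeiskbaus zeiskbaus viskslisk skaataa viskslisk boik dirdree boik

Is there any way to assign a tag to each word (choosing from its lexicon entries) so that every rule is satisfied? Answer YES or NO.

Candidates per position — 1:zeiskbaus {verb,preposition}; 2:zeiskbaus {verb,preposition}; 3:viskslisk {preposition,noun}; 4:skaataa {noun}; 5:viskslisk {preposition,noun}; 6:boik {verb}; 7:dirdree {preposition}; 8:boik {verb}.
One satisfying assignment: preposition verb preposition noun noun verb preposition verb.
Verifying each rule — rule 1 ✓; rule 2 ✓.

YES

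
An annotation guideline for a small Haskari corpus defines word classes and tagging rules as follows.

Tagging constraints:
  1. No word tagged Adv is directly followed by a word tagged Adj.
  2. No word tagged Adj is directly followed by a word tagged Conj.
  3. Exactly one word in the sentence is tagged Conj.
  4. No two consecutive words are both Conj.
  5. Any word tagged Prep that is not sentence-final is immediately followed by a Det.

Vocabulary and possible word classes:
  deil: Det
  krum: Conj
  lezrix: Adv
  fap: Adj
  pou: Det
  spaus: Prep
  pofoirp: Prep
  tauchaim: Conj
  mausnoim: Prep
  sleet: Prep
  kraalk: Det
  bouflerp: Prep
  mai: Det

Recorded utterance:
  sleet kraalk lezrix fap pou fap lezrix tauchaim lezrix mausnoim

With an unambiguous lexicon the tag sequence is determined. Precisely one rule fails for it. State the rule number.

1

Fixed tagging: Prep Det Adv Adj Det Adj Adv Conj Adv Prep.
Rule check: R1 ✗, R2 ✓, R3 ✓, R4 ✓, R5 ✓.
Only rule 1 fails.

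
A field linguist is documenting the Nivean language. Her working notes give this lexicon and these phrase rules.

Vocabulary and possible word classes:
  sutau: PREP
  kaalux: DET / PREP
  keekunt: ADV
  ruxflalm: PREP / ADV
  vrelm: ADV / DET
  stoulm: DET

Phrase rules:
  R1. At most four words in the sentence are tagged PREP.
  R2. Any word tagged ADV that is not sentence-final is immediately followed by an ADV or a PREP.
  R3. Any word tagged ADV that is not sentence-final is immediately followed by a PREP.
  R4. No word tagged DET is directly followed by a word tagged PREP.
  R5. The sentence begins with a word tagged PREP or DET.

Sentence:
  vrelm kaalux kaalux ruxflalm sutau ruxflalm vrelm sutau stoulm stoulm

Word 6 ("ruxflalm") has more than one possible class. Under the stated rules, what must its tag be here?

PREP

Candidates per position — 1:vrelm {ADV,DET}; 2:kaalux {DET,PREP}; 3:kaalux {DET,PREP}; 4:ruxflalm {PREP,ADV}; 5:sutau {PREP}; 6:ruxflalm {PREP,ADV}; 7:vrelm {ADV,DET}; 8:sutau {PREP}; 9:stoulm {DET}; 10:stoulm {DET}.
Position 1: tagging it ADV would leave rule 5 unsatisfiable, so it must be DET.
Position 2: tagging it PREP would leave rule 4 unsatisfiable, so it must be DET.
Position 3: tagging it PREP would leave rule 4 unsatisfiable, so it must be DET.
Position 4: tagging it PREP would leave rule 4 unsatisfiable, so it must be ADV.
Position 6: tagging it ADV would leave rule 3 unsatisfiable, so it must be PREP.
Position 7: tagging it DET would leave rule 4 unsatisfiable, so it must be ADV.
The only consistent sequence is: DET DET DET ADV PREP PREP ADV PREP DET DET.
Rule-by-rule: rule 1 satisfied; rule 2 satisfied; rule 3 satisfied; rule 4 satisfied; rule 5 satisfied.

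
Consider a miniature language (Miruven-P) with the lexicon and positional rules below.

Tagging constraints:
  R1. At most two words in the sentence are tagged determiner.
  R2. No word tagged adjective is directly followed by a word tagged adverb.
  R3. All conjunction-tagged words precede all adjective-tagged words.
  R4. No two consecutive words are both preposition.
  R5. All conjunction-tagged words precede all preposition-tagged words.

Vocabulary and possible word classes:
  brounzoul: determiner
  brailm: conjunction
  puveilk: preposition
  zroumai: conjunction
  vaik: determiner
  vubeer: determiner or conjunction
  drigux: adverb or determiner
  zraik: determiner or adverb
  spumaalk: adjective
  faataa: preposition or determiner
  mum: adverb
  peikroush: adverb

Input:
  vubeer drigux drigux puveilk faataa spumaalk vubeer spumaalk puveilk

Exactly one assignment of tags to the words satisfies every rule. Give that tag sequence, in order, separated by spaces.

Candidates per position — 1:vubeer {determiner,conjunction}; 2:drigux {adverb,determiner}; 3:drigux {adverb,determiner}; 4:puveilk {preposition}; 5:faataa {preposition,determiner}; 6:spumaalk {adjective}; 7:vubeer {determiner,conjunction}; 8:spumaalk {adjective}; 9:puveilk {preposition}.
If word 5 were preposition, no tagging could satisfy rule 4; so word 5 is determiner.
If word 7 were conjunction, no tagging could satisfy rule 3; so word 7 is determiner.
If word 1 were determiner, no tagging could satisfy rule 1; so word 1 is conjunction.
If word 2 were determiner, no tagging could satisfy rule 1; so word 2 is adverb.
If word 3 were determiner, no tagging could satisfy rule 1; so word 3 is adverb.
That leaves exactly one tagging: conjunction adverb adverb preposition determiner adjective determiner adjective preposition.
Verifying each rule — rule 1 satisfied; rule 2 satisfied; rule 3 satisfied; rule 4 satisfied; rule 5 satisfied.

conjunction adverb adverb preposition determiner adjective determiner adjective preposition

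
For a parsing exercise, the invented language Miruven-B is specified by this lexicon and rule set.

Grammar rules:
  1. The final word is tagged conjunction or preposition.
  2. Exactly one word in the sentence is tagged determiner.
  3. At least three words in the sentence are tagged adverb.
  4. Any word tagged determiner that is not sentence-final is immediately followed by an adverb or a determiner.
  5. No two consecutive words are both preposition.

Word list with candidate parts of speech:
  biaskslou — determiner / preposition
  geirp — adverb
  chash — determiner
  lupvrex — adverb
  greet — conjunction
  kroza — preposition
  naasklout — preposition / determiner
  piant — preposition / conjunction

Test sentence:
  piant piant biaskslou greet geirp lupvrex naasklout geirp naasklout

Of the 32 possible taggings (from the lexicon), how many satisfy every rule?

2

Candidates per position — 1:piant {preposition,conjunction}; 2:piant {preposition,conjunction}; 3:biaskslou {determiner,preposition}; 4:greet {conjunction}; 5:geirp {adverb}; 6:lupvrex {adverb}; 7:naasklout {preposition,determiner}; 8:geirp {adverb}; 9:naasklout {preposition,determiner}.
There are 32 candidate sequences in total.
The sequences that satisfy every rule: preposition conjunction preposition conjunction adverb adverb determiner adverb preposition; conjunction conjunction preposition conjunction adverb adverb determiner adverb preposition.
Count = 2.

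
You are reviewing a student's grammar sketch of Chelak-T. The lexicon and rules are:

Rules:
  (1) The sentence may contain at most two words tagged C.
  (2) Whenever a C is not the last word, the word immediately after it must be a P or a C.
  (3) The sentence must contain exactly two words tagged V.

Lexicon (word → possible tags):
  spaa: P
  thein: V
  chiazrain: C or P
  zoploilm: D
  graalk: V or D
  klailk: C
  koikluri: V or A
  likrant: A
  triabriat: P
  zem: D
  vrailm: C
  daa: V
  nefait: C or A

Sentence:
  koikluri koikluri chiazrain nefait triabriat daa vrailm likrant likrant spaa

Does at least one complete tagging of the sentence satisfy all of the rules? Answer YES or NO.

NO

Candidates per position — 1:koikluri {V,A}; 2:koikluri {V,A}; 3:chiazrain {C,P}; 4:nefait {C,A}; 5:triabriat {P}; 6:daa {V}; 7:vrailm {C}; 8:likrant {A}; 9:likrant {A}; 10:spaa {P}.
Rule 2 cannot be satisfied by any choice of tags from the lexicon.
So there is no consistent tagging.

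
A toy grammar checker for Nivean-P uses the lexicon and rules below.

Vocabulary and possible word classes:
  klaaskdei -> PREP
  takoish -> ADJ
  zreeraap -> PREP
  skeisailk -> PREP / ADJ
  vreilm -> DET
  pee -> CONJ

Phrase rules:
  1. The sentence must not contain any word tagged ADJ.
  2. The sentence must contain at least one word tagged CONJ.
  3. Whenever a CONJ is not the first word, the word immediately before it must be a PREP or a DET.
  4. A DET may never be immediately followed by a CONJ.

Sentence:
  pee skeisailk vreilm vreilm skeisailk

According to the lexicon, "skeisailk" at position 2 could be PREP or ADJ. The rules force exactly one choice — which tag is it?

Candidates per position — 1:pee {CONJ}; 2:skeisailk {PREP,ADJ}; 3:vreilm {DET}; 4:vreilm {DET}; 5:skeisailk {PREP,ADJ}.
At position 2, choosing ADJ makes rule 1 impossible to satisfy; hence PREP.
At position 5, choosing ADJ makes rule 1 impossible to satisfy; hence PREP.
The only consistent sequence is: CONJ PREP DET DET PREP.
Verifying each rule — rule 1 holds; rule 2 holds; rule 3 holds; rule 4 holds.

PREP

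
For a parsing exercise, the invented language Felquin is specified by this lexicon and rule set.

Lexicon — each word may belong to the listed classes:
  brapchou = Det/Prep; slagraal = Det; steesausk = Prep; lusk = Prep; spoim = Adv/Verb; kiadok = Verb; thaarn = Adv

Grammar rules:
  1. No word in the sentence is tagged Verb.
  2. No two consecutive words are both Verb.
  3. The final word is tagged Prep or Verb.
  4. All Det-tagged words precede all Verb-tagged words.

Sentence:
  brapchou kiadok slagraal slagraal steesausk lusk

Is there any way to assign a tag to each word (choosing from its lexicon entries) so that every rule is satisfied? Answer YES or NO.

Candidates per position — 1:brapchou {Det,Prep}; 2:kiadok {Verb}; 3:slagraal {Det}; 4:slagraal {Det}; 5:steesausk {Prep}; 6:lusk {Prep}.
Rule 1 cannot be satisfied by any choice of tags from the lexicon.
So there is no consistent tagging.

NO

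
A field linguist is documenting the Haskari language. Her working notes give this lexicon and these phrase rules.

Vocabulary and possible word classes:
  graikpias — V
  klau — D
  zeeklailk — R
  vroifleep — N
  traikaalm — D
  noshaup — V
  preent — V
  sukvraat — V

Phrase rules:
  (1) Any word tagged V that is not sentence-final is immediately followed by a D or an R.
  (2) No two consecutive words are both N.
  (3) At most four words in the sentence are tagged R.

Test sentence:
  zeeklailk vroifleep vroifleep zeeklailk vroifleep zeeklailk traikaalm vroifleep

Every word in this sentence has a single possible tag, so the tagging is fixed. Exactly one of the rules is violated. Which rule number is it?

2

Fixed tagging: R N N R N R D N.
Checking each rule: R1 pass, R2 fail, R3 pass.
Only rule 2 fails.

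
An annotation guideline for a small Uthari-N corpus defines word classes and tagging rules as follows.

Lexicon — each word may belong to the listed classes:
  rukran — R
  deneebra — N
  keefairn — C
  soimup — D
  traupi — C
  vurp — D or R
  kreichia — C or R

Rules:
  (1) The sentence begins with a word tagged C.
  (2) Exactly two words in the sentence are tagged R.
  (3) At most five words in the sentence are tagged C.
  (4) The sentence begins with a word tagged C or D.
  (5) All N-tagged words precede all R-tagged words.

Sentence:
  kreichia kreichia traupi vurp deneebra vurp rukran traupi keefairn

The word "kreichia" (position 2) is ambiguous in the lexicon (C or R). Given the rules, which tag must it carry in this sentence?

Candidates per position — 1:kreichia {C,R}; 2:kreichia {C,R}; 3:traupi {C}; 4:vurp {D,R}; 5:deneebra {N}; 6:vurp {D,R}; 7:rukran {R}; 8:traupi {C}; 9:keefairn {C}.
At position 1, choosing R makes rule 1 impossible to satisfy; hence C.
At position 2, choosing R makes rule 5 impossible to satisfy; hence C.
At position 4, choosing R makes rule 5 impossible to satisfy; hence D.
At position 6, choosing D makes rule 2 impossible to satisfy; hence R.
The unique satisfying tagging is: C C C D N R R C C.
Rule-by-rule: rule 1 ok; rule 2 ok; rule 3 ok; rule 4 ok; rule 5 ok.

C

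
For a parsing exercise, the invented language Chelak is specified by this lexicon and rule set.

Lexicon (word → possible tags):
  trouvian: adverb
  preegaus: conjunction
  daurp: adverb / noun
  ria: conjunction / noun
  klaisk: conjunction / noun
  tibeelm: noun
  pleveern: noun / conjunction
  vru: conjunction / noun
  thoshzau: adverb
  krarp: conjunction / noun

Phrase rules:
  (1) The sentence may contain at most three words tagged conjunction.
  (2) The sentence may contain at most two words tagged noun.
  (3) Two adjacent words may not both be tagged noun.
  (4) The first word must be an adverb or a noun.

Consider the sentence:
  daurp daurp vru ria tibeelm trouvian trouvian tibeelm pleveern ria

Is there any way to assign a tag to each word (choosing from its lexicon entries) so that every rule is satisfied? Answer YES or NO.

Candidates per position — 1:daurp {adverb,noun}; 2:daurp {adverb,noun}; 3:vru {conjunction,noun}; 4:ria {conjunction,noun}; 5:tibeelm {noun}; 6:trouvian {adverb}; 7:trouvian {adverb}; 8:tibeelm {noun}; 9:pleveern {noun,conjunction}; 10:ria {conjunction,noun}.
Every candidate sequence violates at least one rule; no consistent tagging exists.

NO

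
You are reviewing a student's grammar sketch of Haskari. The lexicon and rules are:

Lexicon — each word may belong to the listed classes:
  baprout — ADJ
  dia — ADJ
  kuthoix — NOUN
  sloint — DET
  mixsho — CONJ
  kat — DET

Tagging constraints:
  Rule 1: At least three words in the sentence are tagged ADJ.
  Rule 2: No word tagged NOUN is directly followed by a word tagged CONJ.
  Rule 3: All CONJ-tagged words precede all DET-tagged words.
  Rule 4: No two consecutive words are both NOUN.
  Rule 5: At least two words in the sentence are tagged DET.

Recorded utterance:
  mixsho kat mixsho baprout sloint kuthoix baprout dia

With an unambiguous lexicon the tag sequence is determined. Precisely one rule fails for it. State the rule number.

Fixed tagging: CONJ DET CONJ ADJ DET NOUN ADJ ADJ.
Applying the rules: R1 holds, R2 holds, R3 violated, R4 holds, R5 holds.
Only rule 3 fails.

3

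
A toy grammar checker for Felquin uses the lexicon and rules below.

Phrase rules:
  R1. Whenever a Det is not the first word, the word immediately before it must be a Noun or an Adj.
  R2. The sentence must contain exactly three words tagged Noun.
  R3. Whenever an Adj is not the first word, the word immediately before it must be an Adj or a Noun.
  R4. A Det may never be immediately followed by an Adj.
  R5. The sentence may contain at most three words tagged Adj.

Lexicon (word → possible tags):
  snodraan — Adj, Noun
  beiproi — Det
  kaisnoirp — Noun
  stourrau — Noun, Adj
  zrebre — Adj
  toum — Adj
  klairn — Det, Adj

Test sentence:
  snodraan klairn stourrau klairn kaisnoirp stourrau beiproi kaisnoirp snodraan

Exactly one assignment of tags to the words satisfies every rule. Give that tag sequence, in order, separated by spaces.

Candidates per position — 1:snodraan {Adj,Noun}; 2:klairn {Det,Adj}; 3:stourrau {Noun,Adj}; 4:klairn {Det,Adj}; 5:kaisnoirp {Noun}; 6:stourrau {Noun,Adj}; 7:beiproi {Det}; 8:kaisnoirp {Noun}; 9:snodraan {Adj,Noun}.
The remaining ambiguous positions (1, 2, 3, 4, 6, 9) are resolved jointly — only one combination satisfies every rule.
The only consistent sequence is: Adj Det Noun Det Noun Adj Det Noun Adj.
Checking: rule 1 ok; rule 2 ok; rule 3 ok; rule 4 ok; rule 5 ok.

Adj Det Noun Det Noun Adj Det Noun Adj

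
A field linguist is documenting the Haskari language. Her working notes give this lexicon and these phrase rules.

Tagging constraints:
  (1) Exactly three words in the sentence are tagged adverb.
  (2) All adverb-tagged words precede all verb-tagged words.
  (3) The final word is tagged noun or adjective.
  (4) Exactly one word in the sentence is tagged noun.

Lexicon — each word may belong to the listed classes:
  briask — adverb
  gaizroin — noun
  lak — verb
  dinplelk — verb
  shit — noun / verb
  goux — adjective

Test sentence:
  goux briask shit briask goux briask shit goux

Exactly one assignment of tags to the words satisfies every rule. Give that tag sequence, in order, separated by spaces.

Candidates per position — 1:goux {adjective}; 2:briask {adverb}; 3:shit {noun,verb}; 4:briask {adverb}; 5:goux {adjective}; 6:briask {adverb}; 7:shit {noun,verb}; 8:goux {adjective}.
Word 3 cannot be verb — rule 2 would then fail for every completion. It is noun.
Word 7 cannot be noun — rule 4 would then fail for every completion. It is verb.
The unique satisfying tagging is: adjective adverb noun adverb adjective adverb verb adjective.
Checking: rule 1 satisfied; rule 2 satisfied; rule 3 satisfied; rule 4 satisfied.

adjective adverb noun adverb adjective adverb verb adjective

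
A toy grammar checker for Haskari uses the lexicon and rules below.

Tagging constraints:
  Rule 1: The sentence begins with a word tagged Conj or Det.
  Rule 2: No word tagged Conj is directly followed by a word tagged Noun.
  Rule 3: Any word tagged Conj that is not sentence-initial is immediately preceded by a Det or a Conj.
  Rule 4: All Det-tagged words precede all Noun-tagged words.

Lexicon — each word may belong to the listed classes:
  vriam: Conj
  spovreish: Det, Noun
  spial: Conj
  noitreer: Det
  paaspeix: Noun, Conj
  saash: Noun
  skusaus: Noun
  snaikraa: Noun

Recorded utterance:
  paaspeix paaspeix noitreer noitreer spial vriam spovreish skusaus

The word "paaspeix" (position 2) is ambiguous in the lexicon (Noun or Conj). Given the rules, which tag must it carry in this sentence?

Candidates per position — 1:paaspeix {Noun,Conj}; 2:paaspeix {Noun,Conj}; 3:noitreer {Det}; 4:noitreer {Det}; 5:spial {Conj}; 6:vriam {Conj}; 7:spovreish {Det,Noun}; 8:skusaus {Noun}.
At position 1, choosing Noun makes rule 1 impossible to satisfy; hence Conj.
At position 2, choosing Noun makes rule 2 impossible to satisfy; hence Conj.
At position 7, choosing Noun makes rule 2 impossible to satisfy; hence Det.
That leaves exactly one tagging: Conj Conj Det Det Conj Conj Det Noun.
Verifying each rule — rule 1 satisfied; rule 2 satisfied; rule 3 satisfied; rule 4 satisfied.

Conj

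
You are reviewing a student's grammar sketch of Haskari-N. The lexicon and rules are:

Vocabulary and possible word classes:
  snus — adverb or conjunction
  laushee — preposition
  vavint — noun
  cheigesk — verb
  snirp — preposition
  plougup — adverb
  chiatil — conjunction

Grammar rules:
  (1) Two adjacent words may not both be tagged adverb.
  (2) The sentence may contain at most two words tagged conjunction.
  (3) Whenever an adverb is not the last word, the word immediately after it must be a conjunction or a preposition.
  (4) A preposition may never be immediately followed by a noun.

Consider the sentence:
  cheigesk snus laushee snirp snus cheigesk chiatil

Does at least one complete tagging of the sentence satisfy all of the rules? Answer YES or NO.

Candidates per position — 1:cheigesk {verb}; 2:snus {adverb,conjunction}; 3:laushee {preposition}; 4:snirp {preposition}; 5:snus {adverb,conjunction}; 6:cheigesk {verb}; 7:chiatil {conjunction}.
One satisfying assignment: verb adverb preposition preposition conjunction verb conjunction.
Checking: rule 1 ok; rule 2 ok; rule 3 ok; rule 4 ok.

YES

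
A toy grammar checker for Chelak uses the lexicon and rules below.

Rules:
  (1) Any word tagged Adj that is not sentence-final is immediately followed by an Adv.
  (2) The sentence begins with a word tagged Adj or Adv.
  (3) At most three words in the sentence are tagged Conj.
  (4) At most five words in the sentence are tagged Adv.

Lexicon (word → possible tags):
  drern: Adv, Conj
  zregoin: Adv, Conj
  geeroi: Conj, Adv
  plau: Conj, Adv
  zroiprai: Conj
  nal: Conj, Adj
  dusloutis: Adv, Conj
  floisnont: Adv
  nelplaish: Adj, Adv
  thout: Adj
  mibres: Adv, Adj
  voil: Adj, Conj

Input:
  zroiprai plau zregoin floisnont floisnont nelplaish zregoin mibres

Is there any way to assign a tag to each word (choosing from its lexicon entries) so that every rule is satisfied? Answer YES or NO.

Candidates per position — 1:zroiprai {Conj}; 2:plau {Conj,Adv}; 3:zregoin {Adv,Conj}; 4:floisnont {Adv}; 5:floisnont {Adv}; 6:nelplaish {Adj,Adv}; 7:zregoin {Adv,Conj}; 8:mibres {Adv,Adj}.
Rule 2 cannot be satisfied by any choice of tags from the lexicon.
So there is no consistent tagging.

NO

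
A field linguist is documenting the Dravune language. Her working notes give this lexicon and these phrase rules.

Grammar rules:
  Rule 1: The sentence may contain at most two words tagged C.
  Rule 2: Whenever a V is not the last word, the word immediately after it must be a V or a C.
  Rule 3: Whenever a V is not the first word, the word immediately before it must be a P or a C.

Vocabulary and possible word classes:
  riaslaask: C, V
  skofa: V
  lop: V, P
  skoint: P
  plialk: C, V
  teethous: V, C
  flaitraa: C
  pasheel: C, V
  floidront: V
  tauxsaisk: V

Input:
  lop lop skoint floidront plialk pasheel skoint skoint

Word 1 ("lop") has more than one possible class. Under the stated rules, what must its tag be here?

P

Candidates per position — 1:lop {V,P}; 2:lop {V,P}; 3:skoint {P}; 4:floidront {V}; 5:plialk {C,V}; 6:pasheel {C,V}; 7:skoint {P}; 8:skoint {P}.
Position 1: tagging it V would leave rule 2 unsatisfiable, so it must be P.
Position 2: tagging it V would leave rule 2 unsatisfiable, so it must be P.
Position 5: tagging it V would leave rule 3 unsatisfiable, so it must be C.
Position 6: tagging it V would leave rule 2 unsatisfiable, so it must be C.
So the tagging must be: P P P V C C P P.
Checking: rule 1 ✓; rule 2 ✓; rule 3 ✓.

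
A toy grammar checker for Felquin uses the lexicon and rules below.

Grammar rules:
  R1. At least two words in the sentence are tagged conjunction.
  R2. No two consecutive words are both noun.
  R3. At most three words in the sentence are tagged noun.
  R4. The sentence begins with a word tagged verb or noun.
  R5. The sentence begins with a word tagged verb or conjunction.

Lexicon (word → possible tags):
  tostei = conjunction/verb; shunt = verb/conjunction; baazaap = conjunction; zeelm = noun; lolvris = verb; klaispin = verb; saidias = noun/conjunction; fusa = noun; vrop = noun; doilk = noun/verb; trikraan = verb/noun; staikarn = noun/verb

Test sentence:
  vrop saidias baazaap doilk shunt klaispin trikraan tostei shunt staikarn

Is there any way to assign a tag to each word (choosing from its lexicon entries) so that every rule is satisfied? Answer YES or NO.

NO

Candidates per position — 1:vrop {noun}; 2:saidias {noun,conjunction}; 3:baazaap {conjunction}; 4:doilk {noun,verb}; 5:shunt {verb,conjunction}; 6:klaispin {verb}; 7:trikraan {verb,noun}; 8:tostei {conjunction,verb}; 9:shunt {verb,conjunction}; 10:staikarn {noun,verb}.
Rule 5 cannot be satisfied by any choice of tags from the lexicon.
So there is no consistent tagging.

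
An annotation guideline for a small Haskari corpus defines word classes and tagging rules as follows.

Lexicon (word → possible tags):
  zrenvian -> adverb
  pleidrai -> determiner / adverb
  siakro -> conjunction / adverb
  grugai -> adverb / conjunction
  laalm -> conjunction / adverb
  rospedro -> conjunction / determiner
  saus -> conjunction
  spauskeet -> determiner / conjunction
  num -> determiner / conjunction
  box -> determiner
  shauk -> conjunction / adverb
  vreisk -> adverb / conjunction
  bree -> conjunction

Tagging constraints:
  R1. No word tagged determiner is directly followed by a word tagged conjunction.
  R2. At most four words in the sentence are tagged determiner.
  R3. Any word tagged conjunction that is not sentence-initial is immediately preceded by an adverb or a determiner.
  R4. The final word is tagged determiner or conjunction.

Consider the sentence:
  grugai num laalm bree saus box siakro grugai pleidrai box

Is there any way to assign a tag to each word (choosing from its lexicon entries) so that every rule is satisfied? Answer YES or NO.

Candidates per position — 1:grugai {adverb,conjunction}; 2:num {determiner,conjunction}; 3:laalm {conjunction,adverb}; 4:bree {conjunction}; 5:saus {conjunction}; 6:box {determiner}; 7:siakro {conjunction,adverb}; 8:grugai {adverb,conjunction}; 9:pleidrai {determiner,adverb}; 10:box {determiner}.
Rule 3 cannot be satisfied by any choice of tags from the lexicon.
So there is no consistent tagging.

NO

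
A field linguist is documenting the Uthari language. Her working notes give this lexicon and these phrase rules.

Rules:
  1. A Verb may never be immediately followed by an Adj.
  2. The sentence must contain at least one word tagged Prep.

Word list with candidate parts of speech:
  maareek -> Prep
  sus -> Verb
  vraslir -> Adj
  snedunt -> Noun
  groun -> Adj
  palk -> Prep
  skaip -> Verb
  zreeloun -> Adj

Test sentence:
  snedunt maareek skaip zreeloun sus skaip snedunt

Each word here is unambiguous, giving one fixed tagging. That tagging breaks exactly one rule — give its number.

Fixed tagging: Noun Prep Verb Adj Verb Verb Noun.
Rule check: R1 violated, R2 holds.
Only rule 1 fails.

1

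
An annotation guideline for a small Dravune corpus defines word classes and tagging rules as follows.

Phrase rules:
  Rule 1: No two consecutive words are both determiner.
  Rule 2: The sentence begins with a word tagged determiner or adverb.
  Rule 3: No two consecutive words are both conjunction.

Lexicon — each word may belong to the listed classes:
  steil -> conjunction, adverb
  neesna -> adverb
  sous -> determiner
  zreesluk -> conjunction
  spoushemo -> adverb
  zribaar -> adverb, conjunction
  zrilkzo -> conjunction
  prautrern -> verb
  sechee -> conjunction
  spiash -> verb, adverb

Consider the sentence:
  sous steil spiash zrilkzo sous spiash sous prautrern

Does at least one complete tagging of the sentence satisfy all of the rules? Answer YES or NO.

Candidates per position — 1:sous {determiner}; 2:steil {conjunction,adverb}; 3:spiash {verb,adverb}; 4:zrilkzo {conjunction}; 5:sous {determiner}; 6:spiash {verb,adverb}; 7:sous {determiner}; 8:prautrern {verb}.
One satisfying assignment: determiner conjunction adverb conjunction determiner verb determiner verb.
Check: rule 1 ✓; rule 2 ✓; rule 3 ✓.

YES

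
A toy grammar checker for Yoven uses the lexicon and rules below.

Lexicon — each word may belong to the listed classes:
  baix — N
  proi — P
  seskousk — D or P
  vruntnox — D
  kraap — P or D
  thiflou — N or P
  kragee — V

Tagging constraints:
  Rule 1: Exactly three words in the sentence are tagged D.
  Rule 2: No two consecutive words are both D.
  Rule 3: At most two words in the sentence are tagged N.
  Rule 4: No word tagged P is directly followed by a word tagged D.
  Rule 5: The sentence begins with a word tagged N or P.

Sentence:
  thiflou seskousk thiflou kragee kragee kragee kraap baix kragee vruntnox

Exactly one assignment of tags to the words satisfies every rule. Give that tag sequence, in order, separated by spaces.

N D P V V V D N V D

Candidates per position — 1:thiflou {N,P}; 2:seskousk {D,P}; 3:thiflou {N,P}; 4:kragee {V}; 5:kragee {V}; 6:kragee {V}; 7:kraap {P,D}; 8:baix {N}; 9:kragee {V}; 10:vruntnox {D}.
Position 2: P is ruled out by rule 1; that leaves D.
Position 7: P is ruled out by rule 1; that leaves D.
Position 1: P is ruled out by rule 4; that leaves N.
Position 3: N is ruled out by rule 3; that leaves P.
The unique satisfying tagging is: N D P V V V D N V D.
Verifying each rule — rule 1 holds; rule 2 holds; rule 3 holds; rule 4 holds; rule 5 holds.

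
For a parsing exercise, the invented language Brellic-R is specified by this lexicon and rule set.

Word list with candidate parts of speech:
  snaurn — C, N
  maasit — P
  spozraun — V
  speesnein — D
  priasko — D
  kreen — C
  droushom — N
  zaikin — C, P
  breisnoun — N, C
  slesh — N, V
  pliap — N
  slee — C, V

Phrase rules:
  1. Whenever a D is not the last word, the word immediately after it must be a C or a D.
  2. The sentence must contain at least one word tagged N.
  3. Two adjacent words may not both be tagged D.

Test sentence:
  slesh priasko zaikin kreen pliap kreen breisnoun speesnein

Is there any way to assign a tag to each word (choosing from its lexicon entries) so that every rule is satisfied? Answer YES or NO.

YES

Candidates per position — 1:slesh {N,V}; 2:priasko {D}; 3:zaikin {C,P}; 4:kreen {C}; 5:pliap {N}; 6:kreen {C}; 7:breisnoun {N,C}; 8:speesnein {D}.
One satisfying assignment: N D C C N C C D.
Checking: rule 1 holds; rule 2 holds; rule 3 holds.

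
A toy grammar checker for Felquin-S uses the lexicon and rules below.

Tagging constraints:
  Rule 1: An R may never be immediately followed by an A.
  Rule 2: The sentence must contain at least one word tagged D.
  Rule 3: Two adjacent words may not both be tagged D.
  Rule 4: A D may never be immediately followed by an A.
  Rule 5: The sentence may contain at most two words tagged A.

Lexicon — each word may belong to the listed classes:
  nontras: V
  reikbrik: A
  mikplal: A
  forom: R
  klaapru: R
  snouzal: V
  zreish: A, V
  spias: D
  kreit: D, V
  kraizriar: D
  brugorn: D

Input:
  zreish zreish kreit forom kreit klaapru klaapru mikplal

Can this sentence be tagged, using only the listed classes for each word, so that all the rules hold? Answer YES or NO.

Candidates per position — 1:zreish {A,V}; 2:zreish {A,V}; 3:kreit {D,V}; 4:forom {R}; 5:kreit {D,V}; 6:klaapru {R}; 7:klaapru {R}; 8:mikplal {A}.
Rule 1 cannot be satisfied by any choice of tags from the lexicon.
So there is no consistent tagging.

NO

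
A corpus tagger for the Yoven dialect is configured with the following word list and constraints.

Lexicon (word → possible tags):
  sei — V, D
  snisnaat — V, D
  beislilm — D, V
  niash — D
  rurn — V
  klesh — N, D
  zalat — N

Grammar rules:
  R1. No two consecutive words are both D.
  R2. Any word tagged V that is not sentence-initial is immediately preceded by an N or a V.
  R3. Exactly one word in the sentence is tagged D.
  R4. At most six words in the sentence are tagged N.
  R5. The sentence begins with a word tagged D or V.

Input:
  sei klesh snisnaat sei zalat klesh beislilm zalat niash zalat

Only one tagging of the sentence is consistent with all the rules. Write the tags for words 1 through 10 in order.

Candidates per position — 1:sei {V,D}; 2:klesh {N,D}; 3:snisnaat {V,D}; 4:sei {V,D}; 5:zalat {N}; 6:klesh {N,D}; 7:beislilm {D,V}; 8:zalat {N}; 9:niash {D}; 10:zalat {N}.
Position 1: D is ruled out by rule 3; that leaves V.
Position 2: D is ruled out by rule 3; that leaves N.
Position 3: D is ruled out by rule 3; that leaves V.
Position 4: D is ruled out by rule 3; that leaves V.
Position 6: D is ruled out by rule 3; that leaves N.
Position 7: D is ruled out by rule 3; that leaves V.
So the tagging must be: V N V V N N V N D N.
Checking: rule 1 ✓; rule 2 ✓; rule 3 ✓; rule 4 ✓; rule 5 ✓.

V N V V N N V N D N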